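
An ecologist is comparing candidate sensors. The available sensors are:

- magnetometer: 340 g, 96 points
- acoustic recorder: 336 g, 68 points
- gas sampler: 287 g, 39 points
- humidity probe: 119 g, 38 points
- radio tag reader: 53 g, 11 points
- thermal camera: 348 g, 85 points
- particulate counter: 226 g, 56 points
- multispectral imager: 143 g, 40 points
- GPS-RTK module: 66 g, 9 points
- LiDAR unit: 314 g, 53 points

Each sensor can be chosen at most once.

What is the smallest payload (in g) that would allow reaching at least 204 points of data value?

804

Need the lightest bundle worth ≥ 204.
magnetometer + humidity probe + radio tag reader + particulate counter + GPS-RTK module reaches 210 using 804 g.
No combination under 804 g hits 204.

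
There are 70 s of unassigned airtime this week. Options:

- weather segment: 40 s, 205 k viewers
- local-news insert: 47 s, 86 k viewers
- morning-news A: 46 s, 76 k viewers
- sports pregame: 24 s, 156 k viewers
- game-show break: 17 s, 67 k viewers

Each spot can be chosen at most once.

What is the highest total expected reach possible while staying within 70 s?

361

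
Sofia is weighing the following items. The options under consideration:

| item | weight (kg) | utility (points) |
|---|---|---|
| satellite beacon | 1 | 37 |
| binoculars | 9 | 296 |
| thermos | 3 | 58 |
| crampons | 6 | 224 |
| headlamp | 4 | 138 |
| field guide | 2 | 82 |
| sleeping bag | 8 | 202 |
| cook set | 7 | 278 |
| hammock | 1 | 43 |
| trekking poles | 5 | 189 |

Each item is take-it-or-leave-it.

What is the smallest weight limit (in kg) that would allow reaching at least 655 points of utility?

17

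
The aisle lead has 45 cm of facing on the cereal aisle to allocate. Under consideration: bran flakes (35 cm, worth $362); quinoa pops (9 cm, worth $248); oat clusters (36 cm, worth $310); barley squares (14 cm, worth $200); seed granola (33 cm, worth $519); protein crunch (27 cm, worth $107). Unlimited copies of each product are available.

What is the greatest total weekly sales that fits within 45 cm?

Best packing: 5×quinoa pops — 45 cm, 1240 total.

1240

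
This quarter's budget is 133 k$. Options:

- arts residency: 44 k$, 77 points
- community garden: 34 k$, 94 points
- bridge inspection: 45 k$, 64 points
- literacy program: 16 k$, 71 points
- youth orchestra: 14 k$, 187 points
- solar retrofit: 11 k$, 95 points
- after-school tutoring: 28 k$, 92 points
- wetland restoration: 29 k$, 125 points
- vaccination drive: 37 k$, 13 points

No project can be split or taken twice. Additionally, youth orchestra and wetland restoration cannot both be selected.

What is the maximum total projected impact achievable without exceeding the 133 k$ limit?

545

Ranking by ratio (projected impact/k$): youth orchestra 13.36, solar retrofit 8.64, literacy program 4.44.
Best packing: arts residency + community garden + youth orchestra + solar retrofit + after-school tutoring — 131 k$, 545 total.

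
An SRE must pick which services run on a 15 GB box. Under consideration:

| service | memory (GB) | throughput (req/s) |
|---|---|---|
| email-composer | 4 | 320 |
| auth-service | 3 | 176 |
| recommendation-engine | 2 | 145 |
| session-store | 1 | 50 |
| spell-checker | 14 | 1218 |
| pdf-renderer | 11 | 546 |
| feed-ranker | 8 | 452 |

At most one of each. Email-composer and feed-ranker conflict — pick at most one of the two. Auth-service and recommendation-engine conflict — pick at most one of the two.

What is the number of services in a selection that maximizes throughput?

2

Optimal total is 1268.
One optimal bundle: session-store + spell-checker (15 GB).
Every optimal selection uses 2 services.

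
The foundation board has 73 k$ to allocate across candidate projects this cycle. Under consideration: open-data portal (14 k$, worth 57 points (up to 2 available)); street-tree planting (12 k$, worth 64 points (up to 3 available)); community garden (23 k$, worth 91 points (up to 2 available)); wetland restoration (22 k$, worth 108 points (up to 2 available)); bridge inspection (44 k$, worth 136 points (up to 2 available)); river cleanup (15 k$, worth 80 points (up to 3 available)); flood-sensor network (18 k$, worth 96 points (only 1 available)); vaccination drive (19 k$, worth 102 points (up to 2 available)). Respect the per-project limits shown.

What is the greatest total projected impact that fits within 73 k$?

Filling by ratio: 2×street-tree planting + 2×vaccination drive for 332, with 11 k$ left unused.
Dropping vaccination drive frees 19 k$; slotting in street-tree planting + flood-sensor network (30 k$) lifts the total to 390 at 73 k$.
No other feasible combination exceeds 390.

390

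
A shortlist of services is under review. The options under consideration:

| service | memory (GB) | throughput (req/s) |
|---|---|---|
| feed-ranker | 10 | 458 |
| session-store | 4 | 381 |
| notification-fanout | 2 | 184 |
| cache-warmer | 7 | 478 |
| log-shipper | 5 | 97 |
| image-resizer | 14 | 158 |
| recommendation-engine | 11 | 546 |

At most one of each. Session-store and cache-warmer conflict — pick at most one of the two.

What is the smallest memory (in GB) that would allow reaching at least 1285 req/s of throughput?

25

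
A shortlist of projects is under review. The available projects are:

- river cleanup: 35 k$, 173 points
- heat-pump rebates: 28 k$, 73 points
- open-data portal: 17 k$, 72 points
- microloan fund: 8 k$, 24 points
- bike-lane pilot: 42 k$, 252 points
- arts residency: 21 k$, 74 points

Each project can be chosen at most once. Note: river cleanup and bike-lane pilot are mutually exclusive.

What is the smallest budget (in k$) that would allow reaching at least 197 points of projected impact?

42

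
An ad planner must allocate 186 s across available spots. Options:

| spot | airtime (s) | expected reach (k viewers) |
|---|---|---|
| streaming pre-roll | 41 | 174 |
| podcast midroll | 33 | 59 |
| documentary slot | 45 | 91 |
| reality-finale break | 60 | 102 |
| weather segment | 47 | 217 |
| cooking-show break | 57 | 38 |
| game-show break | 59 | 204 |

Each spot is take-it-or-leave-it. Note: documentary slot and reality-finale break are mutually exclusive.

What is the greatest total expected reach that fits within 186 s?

654

Ranking by ratio (expected reach/s): weather segment 4.62, streaming pre-roll 4.24, game-show break 3.46, documentary slot 2.02.
Best packing: streaming pre-roll + podcast midroll + weather segment + game-show break — 180 s, 654 total.
Next best is streaming pre-roll + weather segment + game-show break at 595 (147 s) — short by 59.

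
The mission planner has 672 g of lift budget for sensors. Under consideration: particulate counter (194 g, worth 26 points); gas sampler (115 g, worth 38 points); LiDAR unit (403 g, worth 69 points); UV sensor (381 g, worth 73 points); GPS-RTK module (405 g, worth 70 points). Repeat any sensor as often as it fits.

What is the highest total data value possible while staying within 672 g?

190

5×gas sampler uses 575 of the 672 g and totals 190.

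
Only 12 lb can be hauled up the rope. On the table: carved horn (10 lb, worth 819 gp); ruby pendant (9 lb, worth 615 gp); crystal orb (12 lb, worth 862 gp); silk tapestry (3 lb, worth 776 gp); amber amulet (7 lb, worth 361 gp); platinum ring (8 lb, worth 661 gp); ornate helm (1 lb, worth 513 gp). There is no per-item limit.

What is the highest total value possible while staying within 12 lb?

The ratio ordering already packs tightly: 12×ornate helm, 12 lb, 6156.
That's the maximum — no swap from here does better than 6156.

6156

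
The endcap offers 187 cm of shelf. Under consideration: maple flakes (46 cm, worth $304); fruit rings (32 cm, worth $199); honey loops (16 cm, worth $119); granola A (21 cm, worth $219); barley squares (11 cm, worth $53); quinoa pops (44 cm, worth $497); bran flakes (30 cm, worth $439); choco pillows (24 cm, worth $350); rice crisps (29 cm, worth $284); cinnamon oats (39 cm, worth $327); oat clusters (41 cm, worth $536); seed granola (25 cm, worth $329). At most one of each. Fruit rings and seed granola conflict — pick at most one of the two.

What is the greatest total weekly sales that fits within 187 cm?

2370

Density check — bran flakes 14.63, choco pillows 14.58, seed granola 13.16 are the best per cm.
Granola A + quinoa pops + bran flakes + choco pillows + oat clusters + seed granola uses 185 of the 187 cm and totals 2370.
Every other selection either busts 187 cm or breaks a pairing rule or fails to beat 2370.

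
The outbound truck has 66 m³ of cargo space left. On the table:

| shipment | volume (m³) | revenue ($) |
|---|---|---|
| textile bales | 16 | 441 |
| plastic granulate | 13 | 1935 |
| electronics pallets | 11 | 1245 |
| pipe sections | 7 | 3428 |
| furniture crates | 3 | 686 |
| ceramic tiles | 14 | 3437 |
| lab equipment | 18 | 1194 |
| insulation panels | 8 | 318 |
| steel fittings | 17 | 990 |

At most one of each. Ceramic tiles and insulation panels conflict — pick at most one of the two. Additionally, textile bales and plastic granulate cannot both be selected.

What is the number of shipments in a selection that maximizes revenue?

Optimal total is 11925.
For example plastic granulate + electronics pallets + pipe sections + furniture crates + ceramic tiles + lab equipment achieves it, using 66 m³.
Every optimal selection uses 6 shipments.

6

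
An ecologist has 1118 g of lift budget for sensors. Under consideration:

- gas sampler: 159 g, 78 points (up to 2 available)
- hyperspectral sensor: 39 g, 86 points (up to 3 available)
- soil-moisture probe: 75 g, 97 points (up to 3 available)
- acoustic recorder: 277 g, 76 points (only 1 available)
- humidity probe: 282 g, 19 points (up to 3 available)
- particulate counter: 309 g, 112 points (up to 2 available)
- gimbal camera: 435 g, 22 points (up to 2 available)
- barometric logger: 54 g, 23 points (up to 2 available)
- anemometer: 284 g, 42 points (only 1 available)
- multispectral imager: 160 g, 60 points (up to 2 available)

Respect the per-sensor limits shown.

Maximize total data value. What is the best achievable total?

871

Density check — hyperspectral sensor 2.21, soil-moisture probe 1.29, gas sampler 0.49 are the best per g.
The ratio ordering already packs tightly: 2×gas sampler + 3×hyperspectral sensor + 3×soil-moisture probe + 2×barometric logger + 2×multispectral imager, 1088 g, 871.
Nothing else within 1118 g beats 871.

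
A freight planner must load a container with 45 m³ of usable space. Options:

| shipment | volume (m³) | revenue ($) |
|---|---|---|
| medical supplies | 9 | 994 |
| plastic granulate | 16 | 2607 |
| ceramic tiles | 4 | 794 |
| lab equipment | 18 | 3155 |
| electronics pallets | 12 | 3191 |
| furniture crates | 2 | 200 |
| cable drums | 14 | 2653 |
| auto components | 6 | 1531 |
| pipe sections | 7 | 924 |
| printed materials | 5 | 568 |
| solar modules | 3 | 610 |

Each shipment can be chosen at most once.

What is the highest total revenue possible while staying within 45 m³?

9481

Taking the top-ratio shipments first gives ceramic tiles + electronics pallets + cable drums + auto components + printed materials + solar modules for 9347 (44 m³).
Dropping cable drums and printed materials frees 19 m³; slotting in lab equipment + furniture crates (20 m³) lifts the total to 9481 at 45 m³.
Every other selection either busts 45 m³ or fails to beat 9481.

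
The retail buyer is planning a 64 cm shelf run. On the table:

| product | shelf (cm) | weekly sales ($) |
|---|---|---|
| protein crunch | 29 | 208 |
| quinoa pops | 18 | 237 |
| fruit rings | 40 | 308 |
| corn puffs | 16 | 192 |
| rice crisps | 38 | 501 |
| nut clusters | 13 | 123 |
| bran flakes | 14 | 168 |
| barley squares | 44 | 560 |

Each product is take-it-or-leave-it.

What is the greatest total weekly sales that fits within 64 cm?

797

Filling by ratio: quinoa pops + rice crisps for 738, with 8 cm left unused.
The 38 cm tied up in rice crisps is better spent on barley squares — total rises to 797 (62 cm).
The closest alternative, corn puffs + barley squares, reaches only 752.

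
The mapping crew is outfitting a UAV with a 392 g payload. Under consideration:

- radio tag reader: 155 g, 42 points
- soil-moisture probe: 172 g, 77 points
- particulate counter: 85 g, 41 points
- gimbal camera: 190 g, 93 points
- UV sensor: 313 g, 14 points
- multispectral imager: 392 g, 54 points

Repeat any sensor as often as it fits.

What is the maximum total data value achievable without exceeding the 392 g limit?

Ranking by ratio (data value/g): gimbal camera 0.49, particulate counter 0.48, soil-moisture probe 0.45.
The ratio ordering already packs tightly: 2×gimbal camera, 380 g, 186.
That's the maximum — no swap from here does better than 186.

186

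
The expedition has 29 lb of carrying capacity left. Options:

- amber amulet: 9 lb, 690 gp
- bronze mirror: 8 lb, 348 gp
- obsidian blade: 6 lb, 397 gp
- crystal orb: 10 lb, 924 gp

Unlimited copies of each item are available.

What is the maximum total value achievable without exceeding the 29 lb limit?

Density check — crystal orb 92.40, amber amulet 76.67, obsidian blade 66.17 are the best per lb.
Taking amber amulet + 2×crystal orb: 29 lb used, 2538 in value.
That's the maximum — no swap from here does better than 2538.

2538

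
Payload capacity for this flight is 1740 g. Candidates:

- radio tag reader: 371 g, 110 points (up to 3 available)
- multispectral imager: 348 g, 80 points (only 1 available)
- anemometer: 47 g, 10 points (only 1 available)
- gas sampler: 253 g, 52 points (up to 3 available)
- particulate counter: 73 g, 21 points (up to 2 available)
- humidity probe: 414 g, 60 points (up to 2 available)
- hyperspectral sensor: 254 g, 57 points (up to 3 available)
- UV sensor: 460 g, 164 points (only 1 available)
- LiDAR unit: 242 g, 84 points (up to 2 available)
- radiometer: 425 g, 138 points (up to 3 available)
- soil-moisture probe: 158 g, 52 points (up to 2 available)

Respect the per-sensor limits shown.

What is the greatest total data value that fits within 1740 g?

Best packing: anemometer + UV sensor + 2×LiDAR unit + radiometer + 2×soil-moisture probe — 1732 g, 584 total.
Every other selection either busts 1740 g or exceeds an availability limit or fails to beat 584.

584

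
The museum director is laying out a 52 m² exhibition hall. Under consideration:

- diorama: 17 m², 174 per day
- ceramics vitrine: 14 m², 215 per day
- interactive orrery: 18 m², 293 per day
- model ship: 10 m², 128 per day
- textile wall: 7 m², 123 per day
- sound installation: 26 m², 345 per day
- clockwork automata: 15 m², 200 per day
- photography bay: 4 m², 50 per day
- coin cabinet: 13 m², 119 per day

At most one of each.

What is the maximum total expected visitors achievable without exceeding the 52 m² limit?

Ranking by ratio (expected visitors/m²): textile wall 17.57, interactive orrery 16.28, ceramics vitrine 15.36, clockwork automata 13.33.
Greedy by ratio would take ceramics vitrine + interactive orrery + model ship + textile wall: 49 m² used, total 759.
Replace ceramics vitrine and model ship with sound installation: the trade gains 2 net, giving 761 at 51 m².
No other feasible combination exceeds 761.

761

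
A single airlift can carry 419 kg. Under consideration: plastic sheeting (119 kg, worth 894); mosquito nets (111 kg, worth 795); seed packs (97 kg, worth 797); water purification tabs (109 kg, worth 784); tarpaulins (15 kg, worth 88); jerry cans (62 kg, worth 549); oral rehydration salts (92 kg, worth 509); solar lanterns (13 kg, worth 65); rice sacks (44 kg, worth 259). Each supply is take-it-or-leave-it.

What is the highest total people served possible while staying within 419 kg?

Taking the top-ratio supplies first gives plastic sheeting + seed packs + water purification tabs + tarpaulins + jerry cans + solar lanterns for 3177 (415 kg).
Replace water purification tabs with mosquito nets: the trade gains 11 net, giving 3188 at 417 kg.
Next best is plastic sheeting + seed packs + water purification tabs + tarpaulins + jerry cans + solar lanterns at 3177 (415 kg) — short by 11.

3188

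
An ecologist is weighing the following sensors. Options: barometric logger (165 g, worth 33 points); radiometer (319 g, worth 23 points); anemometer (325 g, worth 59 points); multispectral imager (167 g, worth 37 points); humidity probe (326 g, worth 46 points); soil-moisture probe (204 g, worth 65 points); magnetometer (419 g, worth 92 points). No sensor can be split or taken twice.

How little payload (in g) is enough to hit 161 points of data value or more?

696

Minimise g subject to total data value ≥ 161.
anemometer + multispectral imager + soil-moisture probe reaches 161 using 696 g.
No combination under 696 g hits 161.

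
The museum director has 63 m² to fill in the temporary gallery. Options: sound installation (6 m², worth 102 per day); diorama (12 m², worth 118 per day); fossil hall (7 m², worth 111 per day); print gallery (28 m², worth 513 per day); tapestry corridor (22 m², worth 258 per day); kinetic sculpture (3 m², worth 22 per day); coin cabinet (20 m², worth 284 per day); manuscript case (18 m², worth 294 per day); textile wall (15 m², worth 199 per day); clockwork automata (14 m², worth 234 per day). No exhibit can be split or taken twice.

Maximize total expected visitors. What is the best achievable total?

Greedy by ratio would take sound installation + fossil hall + print gallery + kinetic sculpture + clockwork automata: 58 m² used, total 982.
Dropping sound installation and fossil hall frees 13 m²; slotting in manuscript case (18 m²) lifts the total to 1063 at 63 m².
Nothing else within 63 m² beats 1063.

1063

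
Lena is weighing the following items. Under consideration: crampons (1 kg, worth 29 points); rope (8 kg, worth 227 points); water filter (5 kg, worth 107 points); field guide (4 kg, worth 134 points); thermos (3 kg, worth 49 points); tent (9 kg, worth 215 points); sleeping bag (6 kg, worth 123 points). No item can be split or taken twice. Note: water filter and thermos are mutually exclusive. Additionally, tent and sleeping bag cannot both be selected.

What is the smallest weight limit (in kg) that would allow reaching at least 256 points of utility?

Look for the lowest-weight combination reaching 256.
Taking crampons + rope gives 256 (≥ 256) for 9 kg.
Any bundle with less than 9 kg falls short of 256.

9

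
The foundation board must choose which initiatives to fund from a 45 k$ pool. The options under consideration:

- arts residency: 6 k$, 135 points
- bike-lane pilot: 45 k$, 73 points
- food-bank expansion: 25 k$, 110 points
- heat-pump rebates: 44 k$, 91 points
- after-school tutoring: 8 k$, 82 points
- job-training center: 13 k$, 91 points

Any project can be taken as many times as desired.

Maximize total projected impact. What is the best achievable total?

945

Best packing: 7×arts residency — 42 k$, 945 total.
Nothing else within 45 k$ beats 945.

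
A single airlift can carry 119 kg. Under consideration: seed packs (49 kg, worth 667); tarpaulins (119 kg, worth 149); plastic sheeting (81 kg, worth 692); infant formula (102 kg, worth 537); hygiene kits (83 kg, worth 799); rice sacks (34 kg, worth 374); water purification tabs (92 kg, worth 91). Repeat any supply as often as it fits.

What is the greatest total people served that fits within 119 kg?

The ratio heuristic lands on 2×seed packs (1334) but leaves 21 kg idle.
The 49 kg tied up in seed packs is better spent on 2×rice sacks — total rises to 1415 (117 kg).
That's the maximum — no swap from here does better than 1415.

1415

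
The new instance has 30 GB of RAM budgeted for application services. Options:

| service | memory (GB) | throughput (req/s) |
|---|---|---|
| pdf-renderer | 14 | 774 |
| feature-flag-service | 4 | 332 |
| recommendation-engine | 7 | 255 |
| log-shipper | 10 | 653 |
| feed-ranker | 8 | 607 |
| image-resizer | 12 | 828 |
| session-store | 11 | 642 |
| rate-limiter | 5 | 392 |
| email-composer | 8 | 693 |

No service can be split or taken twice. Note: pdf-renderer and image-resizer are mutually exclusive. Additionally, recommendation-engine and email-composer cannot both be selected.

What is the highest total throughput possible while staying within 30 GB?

2285

The ratio heuristic lands on feature-flag-service + feed-ranker + rate-limiter + email-composer (2024) but leaves 5 GB idle.
Dropping rate-limiter frees 5 GB; slotting in log-shipper (10 GB) lifts the total to 2285 at 30 GB.
Runner-up feature-flag-service + image-resizer + rate-limiter + email-composer tops out at 2245.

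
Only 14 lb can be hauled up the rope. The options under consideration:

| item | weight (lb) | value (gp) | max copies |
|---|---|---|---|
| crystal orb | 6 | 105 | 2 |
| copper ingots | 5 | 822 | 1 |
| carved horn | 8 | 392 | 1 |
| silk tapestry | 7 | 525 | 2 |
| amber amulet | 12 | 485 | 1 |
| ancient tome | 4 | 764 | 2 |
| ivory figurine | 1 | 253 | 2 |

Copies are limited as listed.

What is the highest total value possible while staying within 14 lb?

2603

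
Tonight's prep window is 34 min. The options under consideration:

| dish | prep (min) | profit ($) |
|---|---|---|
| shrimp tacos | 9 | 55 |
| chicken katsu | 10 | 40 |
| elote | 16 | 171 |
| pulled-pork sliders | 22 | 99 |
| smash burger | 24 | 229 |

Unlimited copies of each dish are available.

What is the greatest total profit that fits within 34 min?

Taking 2×elote: 32 min used, 342 in profit.
Nothing else within 34 min beats 342.

342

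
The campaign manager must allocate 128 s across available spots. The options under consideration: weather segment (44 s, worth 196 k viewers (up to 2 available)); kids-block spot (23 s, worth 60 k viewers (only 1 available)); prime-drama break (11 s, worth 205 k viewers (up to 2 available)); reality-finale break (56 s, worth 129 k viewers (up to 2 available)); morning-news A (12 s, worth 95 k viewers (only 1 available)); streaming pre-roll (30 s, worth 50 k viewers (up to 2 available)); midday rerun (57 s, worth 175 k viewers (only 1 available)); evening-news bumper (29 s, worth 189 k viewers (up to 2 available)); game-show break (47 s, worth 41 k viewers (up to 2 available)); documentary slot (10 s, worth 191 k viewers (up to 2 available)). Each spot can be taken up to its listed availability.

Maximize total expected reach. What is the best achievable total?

1272

A density-first pass picks 2×prime-drama break + morning-news A + 2×evening-news bumper + 2×documentary slot — 1265 at 112 s.
Replace evening-news bumper with weather segment: the trade gains 7 net, giving 1272 at 127 s.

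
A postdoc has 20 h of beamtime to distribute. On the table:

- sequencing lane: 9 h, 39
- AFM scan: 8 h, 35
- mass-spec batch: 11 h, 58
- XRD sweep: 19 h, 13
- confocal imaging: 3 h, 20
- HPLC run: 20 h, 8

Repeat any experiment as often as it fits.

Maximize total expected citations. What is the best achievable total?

Best packing: 6×confocal imaging — 18 h, 120 total.
That's the maximum — no swap from here does better than 120.

120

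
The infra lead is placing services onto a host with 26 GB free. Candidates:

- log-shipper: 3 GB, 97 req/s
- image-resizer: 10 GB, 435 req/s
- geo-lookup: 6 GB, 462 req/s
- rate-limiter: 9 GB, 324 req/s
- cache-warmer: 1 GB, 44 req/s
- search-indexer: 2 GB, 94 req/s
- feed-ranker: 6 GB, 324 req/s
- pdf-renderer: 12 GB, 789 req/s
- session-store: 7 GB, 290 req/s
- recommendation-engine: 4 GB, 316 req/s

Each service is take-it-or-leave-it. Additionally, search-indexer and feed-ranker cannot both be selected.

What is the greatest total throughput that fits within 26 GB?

1708

Filling by ratio: geo-lookup + cache-warmer + search-indexer + pdf-renderer + recommendation-engine for 1705, with 1 GB left unused.
Dropping search-indexer frees 2 GB; slotting in log-shipper (3 GB) lifts the total to 1708 at 26 GB.
The closest alternative, geo-lookup + cache-warmer + search-indexer + pdf-renderer + recommendation-engine, reaches only 1705.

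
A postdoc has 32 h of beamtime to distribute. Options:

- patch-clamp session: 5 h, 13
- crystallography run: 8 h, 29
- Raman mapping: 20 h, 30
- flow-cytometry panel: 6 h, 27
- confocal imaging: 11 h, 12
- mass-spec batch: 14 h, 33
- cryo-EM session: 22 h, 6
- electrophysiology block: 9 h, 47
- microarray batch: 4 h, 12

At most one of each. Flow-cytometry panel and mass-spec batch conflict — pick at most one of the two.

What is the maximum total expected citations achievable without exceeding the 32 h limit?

Taking patch-clamp session + crystallography run + flow-cytometry panel + electrophysiology block + microarray batch: 32 h used, 128 in expected citations.
That's the maximum — no feasible swap from here does better than 128.

128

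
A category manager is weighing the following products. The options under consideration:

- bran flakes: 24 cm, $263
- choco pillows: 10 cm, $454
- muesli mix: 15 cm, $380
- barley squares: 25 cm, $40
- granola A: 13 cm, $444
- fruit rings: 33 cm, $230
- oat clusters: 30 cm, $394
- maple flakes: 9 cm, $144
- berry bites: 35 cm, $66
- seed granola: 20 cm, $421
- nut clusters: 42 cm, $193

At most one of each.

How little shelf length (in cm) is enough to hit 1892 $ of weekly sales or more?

82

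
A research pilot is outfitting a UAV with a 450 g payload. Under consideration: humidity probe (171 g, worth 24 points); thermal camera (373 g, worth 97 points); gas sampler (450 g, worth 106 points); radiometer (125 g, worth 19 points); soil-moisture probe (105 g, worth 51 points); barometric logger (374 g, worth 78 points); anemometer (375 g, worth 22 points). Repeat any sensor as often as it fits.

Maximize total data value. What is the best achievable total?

Best packing: 4×soil-moisture probe — 420 g, 204 total.

204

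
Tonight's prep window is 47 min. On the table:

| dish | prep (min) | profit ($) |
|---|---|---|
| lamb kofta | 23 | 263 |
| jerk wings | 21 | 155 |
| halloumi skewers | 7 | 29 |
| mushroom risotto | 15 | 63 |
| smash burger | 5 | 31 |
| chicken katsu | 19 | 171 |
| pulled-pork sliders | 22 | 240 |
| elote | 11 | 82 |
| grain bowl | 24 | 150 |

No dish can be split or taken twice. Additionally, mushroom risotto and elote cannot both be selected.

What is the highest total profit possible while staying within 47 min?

The ratio ordering already packs tightly: lamb kofta + pulled-pork sliders, 45 min, 503.
An exhaustive check of the 512 subsets confirms 503.

503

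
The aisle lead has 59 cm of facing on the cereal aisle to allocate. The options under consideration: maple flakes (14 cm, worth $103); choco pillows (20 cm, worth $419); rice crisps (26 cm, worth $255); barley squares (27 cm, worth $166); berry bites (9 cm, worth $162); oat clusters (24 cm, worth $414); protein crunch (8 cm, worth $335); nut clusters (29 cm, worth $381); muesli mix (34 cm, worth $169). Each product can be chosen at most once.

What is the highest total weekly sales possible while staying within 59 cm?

1168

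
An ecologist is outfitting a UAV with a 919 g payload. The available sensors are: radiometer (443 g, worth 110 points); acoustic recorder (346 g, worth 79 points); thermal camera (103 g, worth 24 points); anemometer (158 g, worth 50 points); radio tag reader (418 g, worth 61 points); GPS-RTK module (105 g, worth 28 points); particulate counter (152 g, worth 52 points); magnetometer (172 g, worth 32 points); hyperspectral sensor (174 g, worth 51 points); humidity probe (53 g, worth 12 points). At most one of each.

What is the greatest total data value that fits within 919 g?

252

Taking the top-ratio sensors first gives thermal camera + anemometer + GPS-RTK module + particulate counter + magnetometer + hyperspectral sensor + humidity probe for 249 (917 g).
Replace thermal camera and magnetometer and hyperspectral sensor with radiometer: the trade gains 3 net, giving 252 at 911 g.
Next best is thermal camera + anemometer + GPS-RTK module + particulate counter + magnetometer + hyperspectral sensor + humidity probe at 249 (917 g) — short by 3.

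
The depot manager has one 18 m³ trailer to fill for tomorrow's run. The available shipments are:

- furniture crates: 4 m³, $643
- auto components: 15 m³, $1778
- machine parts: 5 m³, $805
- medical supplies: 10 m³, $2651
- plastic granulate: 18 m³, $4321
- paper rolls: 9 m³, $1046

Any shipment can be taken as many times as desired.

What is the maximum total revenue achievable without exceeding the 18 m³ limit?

4321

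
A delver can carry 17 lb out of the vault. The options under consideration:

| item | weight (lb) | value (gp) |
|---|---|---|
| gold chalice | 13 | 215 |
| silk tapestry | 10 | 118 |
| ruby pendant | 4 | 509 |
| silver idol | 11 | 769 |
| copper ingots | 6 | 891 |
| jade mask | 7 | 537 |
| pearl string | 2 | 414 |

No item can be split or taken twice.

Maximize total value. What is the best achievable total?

1937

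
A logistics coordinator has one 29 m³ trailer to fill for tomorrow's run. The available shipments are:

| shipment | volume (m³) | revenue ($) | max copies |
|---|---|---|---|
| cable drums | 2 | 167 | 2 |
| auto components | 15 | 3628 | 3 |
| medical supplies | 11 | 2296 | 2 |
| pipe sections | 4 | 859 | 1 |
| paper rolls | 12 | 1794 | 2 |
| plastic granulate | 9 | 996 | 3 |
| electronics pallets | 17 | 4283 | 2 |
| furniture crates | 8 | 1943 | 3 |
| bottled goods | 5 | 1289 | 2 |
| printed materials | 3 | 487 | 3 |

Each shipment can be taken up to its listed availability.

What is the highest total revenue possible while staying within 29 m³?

Greedy by ratio would take cable drums + electronics pallets + 2×bottled goods: 29 m³ used, total 7028.
The 24 m³ tied up in cable drums and electronics pallets and bottled goods is better spent on 3×furniture crates — total rises to 7118 (29 m³).
No other feasible combination exceeds 7118.

7118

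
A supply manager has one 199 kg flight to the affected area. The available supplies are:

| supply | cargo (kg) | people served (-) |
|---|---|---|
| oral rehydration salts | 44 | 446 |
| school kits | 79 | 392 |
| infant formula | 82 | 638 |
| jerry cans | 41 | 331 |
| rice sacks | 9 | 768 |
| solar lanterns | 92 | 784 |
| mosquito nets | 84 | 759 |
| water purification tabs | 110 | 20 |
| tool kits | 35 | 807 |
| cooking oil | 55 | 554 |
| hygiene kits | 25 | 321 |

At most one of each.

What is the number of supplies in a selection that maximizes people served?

5

Optimal total is 3101.
For example oral rehydration salts + rice sacks + mosquito nets + tool kits + hygiene kits achieves it, using 197 kg.
All optima have 5 supplies.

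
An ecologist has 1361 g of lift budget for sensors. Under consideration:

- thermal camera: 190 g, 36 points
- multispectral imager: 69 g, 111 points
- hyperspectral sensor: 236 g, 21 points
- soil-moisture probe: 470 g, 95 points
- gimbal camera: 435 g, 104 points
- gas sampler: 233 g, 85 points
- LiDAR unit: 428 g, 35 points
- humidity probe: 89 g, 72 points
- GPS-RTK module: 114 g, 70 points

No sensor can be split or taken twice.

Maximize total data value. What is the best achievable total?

478

Taking thermal camera + multispectral imager + gimbal camera + gas sampler + humidity probe + GPS-RTK module: 1130 g used, 478 in data value.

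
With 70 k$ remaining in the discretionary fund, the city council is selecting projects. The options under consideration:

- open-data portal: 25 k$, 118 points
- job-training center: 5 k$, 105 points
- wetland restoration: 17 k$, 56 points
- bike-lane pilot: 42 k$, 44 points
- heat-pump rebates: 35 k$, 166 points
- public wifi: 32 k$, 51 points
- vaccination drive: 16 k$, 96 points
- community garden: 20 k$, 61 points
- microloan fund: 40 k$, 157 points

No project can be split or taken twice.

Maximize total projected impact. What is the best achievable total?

A density-first pass picks job-training center + heat-pump rebates + vaccination drive — 367 at 56 k$.
Dropping vaccination drive frees 16 k$; slotting in open-data portal (25 k$) lifts the total to 389 at 65 k$.
An exhaustive check of the 512 subsets confirms 389.

389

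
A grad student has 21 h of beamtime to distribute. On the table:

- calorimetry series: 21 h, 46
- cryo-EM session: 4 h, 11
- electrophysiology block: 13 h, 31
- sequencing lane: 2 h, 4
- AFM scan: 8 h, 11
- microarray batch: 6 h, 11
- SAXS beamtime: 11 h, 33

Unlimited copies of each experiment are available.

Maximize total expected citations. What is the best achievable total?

59

By expected citations per h: SAXS beamtime 3.00, cryo-EM session 2.75, electrophysiology block 2.38, calorimetry series 2.19 lead.
Best packing: 2×cryo-EM session + sequencing lane + SAXS beamtime — 21 h, 59 total.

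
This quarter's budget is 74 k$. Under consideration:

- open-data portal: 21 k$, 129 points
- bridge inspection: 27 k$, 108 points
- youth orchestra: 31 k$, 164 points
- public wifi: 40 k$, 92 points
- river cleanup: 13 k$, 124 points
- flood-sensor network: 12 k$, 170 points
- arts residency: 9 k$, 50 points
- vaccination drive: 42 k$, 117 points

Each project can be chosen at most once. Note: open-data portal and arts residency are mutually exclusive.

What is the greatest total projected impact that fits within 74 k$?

Ranking by ratio (projected impact/k$): flood-sensor network 14.17, river cleanup 9.54, open-data portal 6.14, arts residency 5.56.
Best packing: open-data portal + bridge inspection + river cleanup + flood-sensor network — 73 k$, 531 total.
Every other selection either busts 74 k$ or breaks a pairing rule or fails to beat 531.

531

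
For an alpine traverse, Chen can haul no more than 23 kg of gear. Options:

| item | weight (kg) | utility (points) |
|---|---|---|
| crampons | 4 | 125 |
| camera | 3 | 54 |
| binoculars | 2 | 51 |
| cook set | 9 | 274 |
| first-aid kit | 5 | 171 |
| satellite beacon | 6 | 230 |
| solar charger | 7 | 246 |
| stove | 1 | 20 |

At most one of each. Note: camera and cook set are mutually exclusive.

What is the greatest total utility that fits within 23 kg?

792

The ratio ordering already packs tightly: crampons + first-aid kit + satellite beacon + solar charger + stove, 23 kg, 792.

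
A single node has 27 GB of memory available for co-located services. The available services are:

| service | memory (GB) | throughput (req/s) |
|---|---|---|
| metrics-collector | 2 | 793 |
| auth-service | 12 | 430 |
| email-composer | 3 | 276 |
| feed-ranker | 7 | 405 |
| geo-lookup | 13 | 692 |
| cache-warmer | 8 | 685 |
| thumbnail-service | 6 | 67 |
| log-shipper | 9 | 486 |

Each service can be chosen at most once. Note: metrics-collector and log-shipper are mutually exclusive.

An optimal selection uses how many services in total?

4

The maximum throughput within 27 GB is 2446.
metrics-collector + email-composer + geo-lookup + cache-warmer hits 2446 at 26 GB.
All optima have 4 services.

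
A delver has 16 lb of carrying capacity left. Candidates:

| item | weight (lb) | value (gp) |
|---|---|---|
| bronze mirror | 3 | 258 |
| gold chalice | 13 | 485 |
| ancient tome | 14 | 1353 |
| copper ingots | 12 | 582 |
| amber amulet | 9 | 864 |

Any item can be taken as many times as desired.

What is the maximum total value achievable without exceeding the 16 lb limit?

The ratio heuristic lands on ancient tome (1353) but leaves 2 lb idle.
Replace ancient tome with 2×bronze mirror + amber amulet: the trade gains 27 net, giving 1380 at 15 lb.

1380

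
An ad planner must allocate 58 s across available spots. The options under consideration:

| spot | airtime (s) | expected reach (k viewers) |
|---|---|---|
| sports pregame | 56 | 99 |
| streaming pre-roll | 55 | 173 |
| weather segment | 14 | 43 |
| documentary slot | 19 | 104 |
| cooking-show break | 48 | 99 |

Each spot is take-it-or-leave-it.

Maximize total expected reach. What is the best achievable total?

173

The ratio heuristic lands on weather segment + documentary slot (147) but leaves 25 s idle.
Replace weather segment and documentary slot with streaming pre-roll: the trade gains 26 net, giving 173 at 55 s.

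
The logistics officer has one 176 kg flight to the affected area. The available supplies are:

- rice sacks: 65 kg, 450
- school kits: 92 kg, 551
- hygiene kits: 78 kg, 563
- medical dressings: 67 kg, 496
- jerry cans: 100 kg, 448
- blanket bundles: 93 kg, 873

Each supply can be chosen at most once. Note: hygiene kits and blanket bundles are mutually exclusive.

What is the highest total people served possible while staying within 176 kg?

1369

Medical dressings + blanket bundles uses 160 of the 176 kg and totals 1369.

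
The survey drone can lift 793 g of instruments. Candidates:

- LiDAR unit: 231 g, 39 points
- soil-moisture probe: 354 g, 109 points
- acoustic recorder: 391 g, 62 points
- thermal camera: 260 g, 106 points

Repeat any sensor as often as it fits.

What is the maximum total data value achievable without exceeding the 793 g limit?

318

By data value per g: thermal camera 0.41, soil-moisture probe 0.31, LiDAR unit 0.17 lead.
The ratio ordering already packs tightly: 3×thermal camera, 780 g, 318.
That's the maximum — no swap from here does better than 318.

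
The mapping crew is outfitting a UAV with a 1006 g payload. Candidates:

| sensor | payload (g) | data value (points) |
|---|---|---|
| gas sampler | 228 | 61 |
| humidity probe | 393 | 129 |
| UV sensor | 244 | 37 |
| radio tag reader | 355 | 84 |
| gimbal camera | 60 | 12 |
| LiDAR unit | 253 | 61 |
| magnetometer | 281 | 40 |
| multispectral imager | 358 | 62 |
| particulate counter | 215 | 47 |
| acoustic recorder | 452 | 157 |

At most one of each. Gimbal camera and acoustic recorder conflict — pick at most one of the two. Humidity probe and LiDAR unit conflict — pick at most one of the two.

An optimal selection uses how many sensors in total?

Best achievable data value is 286.
For example humidity probe + acoustic recorder achieves it, using 845 g.
Every optimal selection uses 2 sensors.

2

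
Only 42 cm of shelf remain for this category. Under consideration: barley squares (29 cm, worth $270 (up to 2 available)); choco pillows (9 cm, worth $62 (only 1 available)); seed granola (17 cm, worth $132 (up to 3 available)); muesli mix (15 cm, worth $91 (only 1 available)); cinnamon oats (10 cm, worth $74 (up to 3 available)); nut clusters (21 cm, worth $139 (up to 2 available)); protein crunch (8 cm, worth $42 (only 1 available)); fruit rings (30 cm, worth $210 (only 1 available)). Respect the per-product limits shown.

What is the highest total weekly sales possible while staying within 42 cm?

Taking barley squares + cinnamon oats: 39 cm used, 344 in weekly sales.

344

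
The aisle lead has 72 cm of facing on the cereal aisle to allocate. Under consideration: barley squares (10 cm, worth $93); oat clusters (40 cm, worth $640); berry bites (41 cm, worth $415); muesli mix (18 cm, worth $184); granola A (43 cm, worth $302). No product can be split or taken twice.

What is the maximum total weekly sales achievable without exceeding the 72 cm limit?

917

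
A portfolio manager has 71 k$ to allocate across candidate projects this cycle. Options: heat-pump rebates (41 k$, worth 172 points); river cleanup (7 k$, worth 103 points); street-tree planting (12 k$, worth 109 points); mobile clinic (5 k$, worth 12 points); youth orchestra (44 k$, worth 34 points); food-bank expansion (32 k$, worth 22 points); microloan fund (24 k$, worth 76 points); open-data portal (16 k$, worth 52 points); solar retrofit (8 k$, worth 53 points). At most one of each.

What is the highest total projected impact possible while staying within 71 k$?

Heat-pump rebates + river cleanup + street-tree planting + solar retrofit uses 68 of the 71 k$ and totals 437.
Nothing else within 71 k$ beats 437.

437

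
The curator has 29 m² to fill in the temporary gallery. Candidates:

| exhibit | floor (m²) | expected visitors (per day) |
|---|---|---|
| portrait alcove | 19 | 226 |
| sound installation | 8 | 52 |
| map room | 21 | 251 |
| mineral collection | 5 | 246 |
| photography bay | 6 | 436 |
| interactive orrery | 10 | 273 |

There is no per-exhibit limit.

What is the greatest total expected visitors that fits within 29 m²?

1990

By expected visitors per m²: photography bay 72.67, mineral collection 49.20, interactive orrery 27.30, map room 11.95 lead.
Taking mineral collection + 4×photography bay: 29 m² used, 1990 in expected visitors.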